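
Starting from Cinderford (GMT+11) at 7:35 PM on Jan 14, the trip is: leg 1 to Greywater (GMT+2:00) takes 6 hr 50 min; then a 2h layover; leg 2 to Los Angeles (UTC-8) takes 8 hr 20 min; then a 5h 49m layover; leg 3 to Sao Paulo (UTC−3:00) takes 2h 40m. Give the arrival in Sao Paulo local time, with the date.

7:14 AM on Jan 15

Convert departure to UTC: 7:35 PM − 11:00 = 8:35 AM UTC on Jan 14.
Add 6 hours 50 minutes leg 1 → 3:25 PM UTC.
Add 2 hours layover in Greywater → 5:25 PM UTC.
Add 8 hours and 20 minutes leg 2 → 1:45 AM UTC (Jan 15).
Add 5 hours and 49 minutes layover in Los Angeles → 7:34 AM UTC.
Add 2 hours 40 minutes leg 3 → 10:14 AM UTC.
Sao Paulo is UTC−3:00, so local arrival = 10:14 AM − 3:00 = 7:14 AM on Jan 15.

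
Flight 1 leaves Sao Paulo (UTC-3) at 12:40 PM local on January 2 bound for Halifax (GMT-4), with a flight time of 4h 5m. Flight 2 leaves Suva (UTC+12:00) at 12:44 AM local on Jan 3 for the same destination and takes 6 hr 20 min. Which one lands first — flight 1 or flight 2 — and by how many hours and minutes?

the second, by 41 minutes

Flight 1 in UTC: 12:40 PM + 3:00 = 3:40 PM on Jan 2.
+4 hours and 5 minutes → arrive 7:45 PM UTC on Jan 2.
Flight 2 in UTC: 12:44 AM − 12:00 = 12:44 PM on Jan 2.
+6 hours and 20 minutes → arrive 7:04 PM UTC on Jan 2.
Flight 2 lands earlier by 41 minutes.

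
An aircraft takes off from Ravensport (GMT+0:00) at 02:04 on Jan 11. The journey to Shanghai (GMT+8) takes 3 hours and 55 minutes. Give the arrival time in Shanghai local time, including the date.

Shanghai is 8:00 ahead of Ravensport.
After 3 hours and 55 minutes it is 05:59 in Ravensport.
Shift by the zone difference: 05:59 + 8:00 = 13:59 on Jan 11 in Shanghai.

13:59 on January 11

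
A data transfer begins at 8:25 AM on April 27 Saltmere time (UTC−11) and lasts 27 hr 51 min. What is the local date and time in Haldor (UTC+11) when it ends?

Convert start to UTC: 8:25 AM + 11:00 = 7:25 PM UTC on Apr 27.
Add 27 hours 51 minutes duration → 11:16 PM UTC (Apr 28).
Haldor is UTC+11:00, so local end time = 11:16 PM + 11:00 = 10:16 AM on Apr 29.

10:16 AM on April 29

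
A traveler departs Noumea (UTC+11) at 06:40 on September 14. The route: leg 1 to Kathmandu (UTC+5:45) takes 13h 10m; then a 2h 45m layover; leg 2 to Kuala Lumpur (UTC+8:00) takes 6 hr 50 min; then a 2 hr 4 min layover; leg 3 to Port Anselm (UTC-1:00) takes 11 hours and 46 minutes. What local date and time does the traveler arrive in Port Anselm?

07:15 on Sep 15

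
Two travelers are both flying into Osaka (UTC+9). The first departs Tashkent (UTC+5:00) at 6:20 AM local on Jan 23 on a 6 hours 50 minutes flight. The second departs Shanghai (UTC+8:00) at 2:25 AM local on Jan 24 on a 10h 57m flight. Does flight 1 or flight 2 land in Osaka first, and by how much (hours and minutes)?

Flight 1 in UTC: 6:20 AM − 5:00 = 1:20 AM on Jan 23.
+6 hours 50 minutes → arrive 8:10 AM UTC on Jan 23.
Flight 2 in UTC: 2:25 AM − 8:00 = 6:25 PM on Jan 23.
+10 hours 57 minutes → arrive 5:22 AM UTC on Jan 24.
Flight 1 lands earlier by 21 hours 12 minutes.

the first, by 21 hours 12 minutes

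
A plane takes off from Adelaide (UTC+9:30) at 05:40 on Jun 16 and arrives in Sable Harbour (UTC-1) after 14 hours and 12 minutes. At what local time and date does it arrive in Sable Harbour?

09:22 on June 16

Sable Harbour is 10:30 behind Adelaide.
After 14 hours and 12 minutes it is 19:52 in Adelaide.
Shift by the zone difference: 19:52 − 10:30 = 09:22 on Jun 16 in Sable Harbour.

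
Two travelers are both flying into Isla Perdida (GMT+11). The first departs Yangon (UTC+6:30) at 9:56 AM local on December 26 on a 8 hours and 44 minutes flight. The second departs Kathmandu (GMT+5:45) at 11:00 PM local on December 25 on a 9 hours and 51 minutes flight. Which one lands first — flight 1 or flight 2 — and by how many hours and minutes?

the second, by 9 hours 4 minutes

Flight 1 in UTC: 9:56 AM − 6:30 = 3:26 AM on Dec 26.
+8 hours 44 minutes → arrive 12:10 PM UTC on Dec 26.
Flight 2 in UTC: 11:00 PM − 5:45 = 5:15 PM on Dec 25.
+9 hours and 51 minutes → arrive 3:06 AM UTC on Dec 26.
Flight 2 lands earlier by 9 hours 4 minutes.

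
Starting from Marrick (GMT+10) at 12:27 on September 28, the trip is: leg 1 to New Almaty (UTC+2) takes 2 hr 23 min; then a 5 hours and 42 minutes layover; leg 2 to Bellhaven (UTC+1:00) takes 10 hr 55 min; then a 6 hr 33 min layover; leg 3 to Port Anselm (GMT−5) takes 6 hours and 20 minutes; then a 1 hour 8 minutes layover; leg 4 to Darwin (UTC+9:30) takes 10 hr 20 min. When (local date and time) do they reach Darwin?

Convert departure to UTC: 12:27 − 10:00 = 02:27 UTC on Sep 28.
Add 2 hours and 23 minutes leg 1 → 04:50 UTC.
Add 5 hours 42 minutes layover in New Almaty → 10:32 UTC.
Add 10 hours and 55 minutes leg 2 → 21:27 UTC.
Add 6 hours 33 minutes layover in Bellhaven → 04:00 UTC (Sep 29).
Add 6 hours 20 minutes leg 3 → 10:20 UTC.
Add 1 hour 8 minutes layover in Port Anselm → 11:28 UTC.
Add 10 hours 20 minutes leg 4 → 21:48 UTC.
Darwin is UTC+9:30, so local arrival = 21:48 + 9:30 = 07:18 on Sep 30.

07:18 on September 30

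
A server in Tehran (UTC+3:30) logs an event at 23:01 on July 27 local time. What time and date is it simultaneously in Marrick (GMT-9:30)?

10:01 on July 27

Marrick is 13:00 behind Tehran.
Shift by the zone difference: 23:01 − 13:00 = 10:01 on Jul 27 in Marrick.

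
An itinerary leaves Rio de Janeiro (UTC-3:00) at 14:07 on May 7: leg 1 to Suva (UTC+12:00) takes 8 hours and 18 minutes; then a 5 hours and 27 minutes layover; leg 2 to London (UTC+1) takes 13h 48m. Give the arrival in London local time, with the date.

Convert departure to UTC: 14:07 + 3:00 = 17:07 UTC on May 7.
Add 8 hours 18 minutes leg 1 → 01:25 UTC (May 8).
Add 5 hours 27 minutes layover in Suva → 06:52 UTC.
Add 13 hours and 48 minutes leg 2 → 20:40 UTC.
London is UTC+1:00, so local arrival = 20:40 + 1:00 = 21:40 on May 8.

21:40 on May 8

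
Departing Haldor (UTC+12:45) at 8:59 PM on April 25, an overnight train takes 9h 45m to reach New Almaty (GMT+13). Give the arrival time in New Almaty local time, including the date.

6:59 AM on April 26

Convert departure to UTC: 8:59 PM − 12:45 = 8:14 AM UTC on Apr 25.
Add 9 hours and 45 minutes travel time → 5:59 PM UTC.
New Almaty is UTC+13:00, so local arrival = 5:59 PM + 13:00 = 6:59 AM on Apr 26.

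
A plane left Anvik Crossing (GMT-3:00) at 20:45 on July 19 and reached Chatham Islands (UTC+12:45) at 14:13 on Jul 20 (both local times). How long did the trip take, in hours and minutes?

Departure in UTC: 20:45 + 3:00 = 23:45 on Jul 19.
Arrival in UTC: 14:13 − 12:45 = 01:28 on Jul 20.
Elapsed = 01:28 − 23:45 (+1 day) = 1 hour 43 minutes.

1 hour 43 minutes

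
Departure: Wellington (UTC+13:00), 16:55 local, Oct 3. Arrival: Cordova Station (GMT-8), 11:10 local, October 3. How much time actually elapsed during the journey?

Cordova Station is 21:00 behind Wellington.
Clock-face elapsed time (ignoring zones) is −5 hours 45 minutes.
Actual elapsed = −5 hours 45 minutes + 21:00 = 15 hours 15 minutes.

15 hours 15 minutes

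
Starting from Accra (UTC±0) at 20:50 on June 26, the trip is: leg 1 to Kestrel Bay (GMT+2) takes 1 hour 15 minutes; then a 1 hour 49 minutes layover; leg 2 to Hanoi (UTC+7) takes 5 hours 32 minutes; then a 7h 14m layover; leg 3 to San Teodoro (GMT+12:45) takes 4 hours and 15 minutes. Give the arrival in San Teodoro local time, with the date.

05:40 on Jun 28

Accra is at UTC+0, so departure is already 20:50 UTC on Jun 26.
Add 1 hour 15 minutes leg 1 → 22:05 UTC.
Add 1 hour 49 minutes layover in Kestrel Bay → 23:54 UTC.
Add 5 hours and 32 minutes leg 2 → 05:26 UTC (Jun 27).
Add 7 hours 14 minutes layover in Hanoi → 12:40 UTC.
Add 4 hours 15 minutes leg 3 → 16:55 UTC.
San Teodoro is UTC+12:45, so local arrival = 16:55 + 12:45 = 05:40 on Jun 28.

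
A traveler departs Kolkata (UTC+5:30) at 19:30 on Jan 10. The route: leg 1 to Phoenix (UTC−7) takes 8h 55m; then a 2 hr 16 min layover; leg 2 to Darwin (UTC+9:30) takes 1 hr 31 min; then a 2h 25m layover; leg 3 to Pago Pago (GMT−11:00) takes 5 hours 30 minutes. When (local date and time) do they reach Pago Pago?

23:37 on Jan 10

Convert departure to UTC: 19:30 − 5:30 = 14:00 UTC on Jan 10.
Add 8 hours and 55 minutes leg 1 → 22:55 UTC.
Add 2 hours and 16 minutes layover in Phoenix → 01:11 UTC (Jan 11).
Add 1 hour 31 minutes leg 2 → 02:42 UTC.
Add 2 hours and 25 minutes layover in Darwin → 05:07 UTC.
Add 5 hours 30 minutes leg 3 → 10:37 UTC.
Pago Pago is UTC−11:00, so local arrival = 10:37 − 11:00 = 23:37 on Jan 10.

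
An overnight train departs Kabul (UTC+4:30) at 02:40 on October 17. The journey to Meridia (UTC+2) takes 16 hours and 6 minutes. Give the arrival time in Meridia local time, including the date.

16:16 on October 17

Meridia is 2:30 behind Kabul.
After 16 hours 6 minutes it is 18:46 in Kabul.
Shift by the zone difference: 18:46 − 2:30 = 16:16 on Oct 17 in Meridia.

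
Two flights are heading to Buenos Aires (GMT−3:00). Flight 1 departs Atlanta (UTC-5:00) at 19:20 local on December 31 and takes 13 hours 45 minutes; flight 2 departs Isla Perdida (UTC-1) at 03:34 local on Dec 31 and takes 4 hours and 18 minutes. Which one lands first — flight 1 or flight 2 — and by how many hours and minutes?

Flight 1 in UTC: 19:20 + 5:00 = 00:20 on Jan 1.
+13 hours 45 minutes → arrive 14:05 UTC on Jan 1.
Flight 2 in UTC: 03:34 + 1:00 = 04:34 on Dec 31.
+4 hours and 18 minutes → arrive 08:52 UTC on Dec 31.
Flight 2 lands earlier by 29 hours 13 minutes.

the second, by 29 hours 13 minutes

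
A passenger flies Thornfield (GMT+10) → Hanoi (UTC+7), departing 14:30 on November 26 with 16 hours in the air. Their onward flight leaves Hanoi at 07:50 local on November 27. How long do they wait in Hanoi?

4 hours 20 minutes

Convert departure to UTC: 14:30 − 10:00 = 04:30 UTC on Nov 26.
Add 16 hours flight time → 20:30 UTC.
Hanoi is UTC+7:00, so local arrival = 20:30 + 7:00 = 03:30 on Nov 27.
Layover = 07:50 − 03:30 = 4 hours 20 minutes.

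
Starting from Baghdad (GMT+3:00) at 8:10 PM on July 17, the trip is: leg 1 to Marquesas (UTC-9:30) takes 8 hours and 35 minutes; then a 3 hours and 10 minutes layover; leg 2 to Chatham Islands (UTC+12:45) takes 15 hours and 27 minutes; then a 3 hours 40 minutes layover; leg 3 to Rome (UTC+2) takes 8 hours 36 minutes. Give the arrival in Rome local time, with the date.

Convert departure to UTC: 8:10 PM − 3:00 = 5:10 PM UTC on Jul 17.
Add 8 hours and 35 minutes leg 1 → 1:45 AM UTC (Jul 18).
Add 3 hours 10 minutes layover in Marquesas → 4:55 AM UTC.
Add 15 hours and 27 minutes leg 2 → 8:22 PM UTC.
Add 3 hours and 40 minutes layover in Chatham Islands → 12:02 AM UTC (Jul 19).
Add 8 hours and 36 minutes leg 3 → 8:38 AM UTC.
Rome is UTC+2:00, so local arrival = 8:38 AM + 2:00 = 10:38 AM on Jul 19.

10:38 AM on July 19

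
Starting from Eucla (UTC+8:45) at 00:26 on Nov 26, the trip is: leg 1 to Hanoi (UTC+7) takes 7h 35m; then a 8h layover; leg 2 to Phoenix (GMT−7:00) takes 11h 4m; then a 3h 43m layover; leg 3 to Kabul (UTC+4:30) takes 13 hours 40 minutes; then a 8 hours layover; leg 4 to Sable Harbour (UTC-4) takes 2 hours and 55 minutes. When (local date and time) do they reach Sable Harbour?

18:38 on Nov 27

Convert departure to UTC: 00:26 − 8:45 = 15:41 UTC on Nov 25.
Add 7 hours and 35 minutes leg 1 → 23:16 UTC.
Add 8 hours layover in Hanoi → 07:16 UTC (Nov 26).
Add 11 hours 4 minutes leg 2 → 18:20 UTC.
Add 3 hours and 43 minutes layover in Phoenix → 22:03 UTC.
Add 13 hours 40 minutes leg 3 → 11:43 UTC (Nov 27).
Add 8 hours layover in Kabul → 19:43 UTC.
Add 2 hours 55 minutes leg 4 → 22:38 UTC.
Sable Harbour is UTC−4:00, so local arrival = 22:38 − 4:00 = 18:38 on Nov 27.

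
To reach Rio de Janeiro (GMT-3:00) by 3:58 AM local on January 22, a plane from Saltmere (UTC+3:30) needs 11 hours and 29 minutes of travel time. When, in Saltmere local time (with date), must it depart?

10:59 PM on January 21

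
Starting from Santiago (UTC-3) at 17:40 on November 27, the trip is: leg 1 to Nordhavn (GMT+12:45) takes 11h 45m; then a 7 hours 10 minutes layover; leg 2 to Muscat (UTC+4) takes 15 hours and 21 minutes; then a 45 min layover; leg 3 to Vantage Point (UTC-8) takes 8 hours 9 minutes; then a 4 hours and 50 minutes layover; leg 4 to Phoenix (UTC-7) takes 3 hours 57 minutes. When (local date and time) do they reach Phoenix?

Convert departure to UTC: 17:40 + 3:00 = 20:40 UTC on Nov 27.
Add 11 hours and 45 minutes leg 1 → 08:25 UTC (Nov 28).
Add 7 hours 10 minutes layover in Nordhavn → 15:35 UTC.
Add 15 hours 21 minutes leg 2 → 06:56 UTC (Nov 29).
Add 45 minutes layover in Muscat → 07:41 UTC.
Add 8 hours and 9 minutes leg 3 → 15:50 UTC.
Add 4 hours and 50 minutes layover in Vantage Point → 20:40 UTC.
Add 3 hours and 57 minutes leg 4 → 00:37 UTC (Nov 30).
Phoenix is UTC−7:00, so local arrival = 00:37 − 7:00 = 17:37 on Nov 29.

17:37 on Nov 29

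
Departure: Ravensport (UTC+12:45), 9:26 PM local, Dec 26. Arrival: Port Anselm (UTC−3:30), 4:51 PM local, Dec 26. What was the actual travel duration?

11 hours 40 minutes

Departure in UTC: 9:26 PM − 12:45 = 8:41 AM on Dec 26.
Arrival in UTC: 4:51 PM + 3:30 = 8:21 PM on Dec 26.
Elapsed = 8:21 PM − 8:41 AM = 11 hours 40 minutes.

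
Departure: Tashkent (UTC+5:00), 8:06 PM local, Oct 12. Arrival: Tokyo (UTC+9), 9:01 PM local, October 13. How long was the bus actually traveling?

Tokyo is 4:00 ahead of Tashkent.
Clock-face elapsed time (ignoring zones) is 24 hours 55 minutes.
Actual elapsed = 24 hours 55 minutes − 4:00 = 20 hours 55 minutes.

20 hours 55 minutes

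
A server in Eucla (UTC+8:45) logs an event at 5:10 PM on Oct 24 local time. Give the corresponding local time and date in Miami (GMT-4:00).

4:25 AM on October 24

In UTC: 5:10 PM − 8:45 = 8:25 AM on Oct 24.
Miami is UTC−4:00: 8:25 AM − 4:00 = 4:25 AM on Oct 24.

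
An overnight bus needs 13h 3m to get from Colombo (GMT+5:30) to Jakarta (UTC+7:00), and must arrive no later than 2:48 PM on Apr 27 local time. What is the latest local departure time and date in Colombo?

12:15 AM on Apr 27

Target arrival in UTC: 2:48 PM − 7:00 = 7:48 AM on Apr 27.
Subtract 13 hours and 3 minutes → departure 6:45 PM UTC on Apr 26.
Colombo is UTC+5:30: 6:45 PM + 5:30 = 12:15 AM on Apr 27.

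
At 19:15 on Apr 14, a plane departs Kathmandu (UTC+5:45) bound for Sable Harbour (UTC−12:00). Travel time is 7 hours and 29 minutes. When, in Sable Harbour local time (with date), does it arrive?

Convert departure to UTC: 19:15 − 5:45 = 13:30 UTC on Apr 14.
Add 7 hours and 29 minutes travel time → 20:59 UTC.
Sable Harbour is UTC−12:00, so local arrival = 20:59 − 12:00 = 08:59 on Apr 14.

08:59 on Apr 14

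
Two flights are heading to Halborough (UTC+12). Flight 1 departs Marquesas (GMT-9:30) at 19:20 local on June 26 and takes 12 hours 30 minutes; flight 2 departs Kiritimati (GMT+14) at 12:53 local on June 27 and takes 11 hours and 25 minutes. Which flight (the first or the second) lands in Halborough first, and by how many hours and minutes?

the second, by 7 hours 2 minutes

Flight 1 in UTC: 19:20 + 9:30 = 04:50 on Jun 27.
+12 hours 30 minutes → arrive 17:20 UTC on Jun 27.
Flight 2 in UTC: 12:53 − 14:00 = 22:53 on Jun 26.
+11 hours 25 minutes → arrive 10:18 UTC on Jun 27.
Flight 2 lands earlier by 7 hours 2 minutes.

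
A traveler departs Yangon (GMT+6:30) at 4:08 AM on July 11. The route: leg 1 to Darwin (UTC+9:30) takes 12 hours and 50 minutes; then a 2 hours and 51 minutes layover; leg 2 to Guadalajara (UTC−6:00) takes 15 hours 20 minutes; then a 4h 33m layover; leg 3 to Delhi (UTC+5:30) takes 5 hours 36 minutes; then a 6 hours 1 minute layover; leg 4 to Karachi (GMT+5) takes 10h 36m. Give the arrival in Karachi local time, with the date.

Convert departure to UTC: 4:08 AM − 6:30 = 9:38 PM UTC on Jul 10.
Add 12 hours 50 minutes leg 1 → 10:28 AM UTC (Jul 11).
Add 2 hours and 51 minutes layover in Darwin → 1:19 PM UTC.
Add 15 hours 20 minutes leg 2 → 4:39 AM UTC (Jul 12).
Add 4 hours 33 minutes layover in Guadalajara → 9:12 AM UTC.
Add 5 hours and 36 minutes leg 3 → 2:48 PM UTC.
Add 6 hours 1 minute layover in Delhi → 8:49 PM UTC.
Add 10 hours 36 minutes leg 4 → 7:25 AM UTC (Jul 13).
Karachi is UTC+5:00, so local arrival = 7:25 AM + 5:00 = 12:25 PM on Jul 13.

12:25 PM on Jul 13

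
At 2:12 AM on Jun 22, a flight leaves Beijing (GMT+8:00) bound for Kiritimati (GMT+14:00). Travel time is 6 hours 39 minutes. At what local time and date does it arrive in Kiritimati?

2:51 PM on June 22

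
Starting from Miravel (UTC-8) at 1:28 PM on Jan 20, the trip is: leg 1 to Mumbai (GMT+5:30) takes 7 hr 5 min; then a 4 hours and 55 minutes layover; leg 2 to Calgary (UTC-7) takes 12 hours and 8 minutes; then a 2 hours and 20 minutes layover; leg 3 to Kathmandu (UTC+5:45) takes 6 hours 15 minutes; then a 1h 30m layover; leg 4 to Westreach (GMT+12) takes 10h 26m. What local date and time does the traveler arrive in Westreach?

Convert departure to UTC: 1:28 PM + 8:00 = 9:28 PM UTC on Jan 20.
Add 7 hours 5 minutes leg 1 → 4:33 AM UTC (Jan 21).
Add 4 hours 55 minutes layover in Mumbai → 9:28 AM UTC.
Add 12 hours and 8 minutes leg 2 → 9:36 PM UTC.
Add 2 hours and 20 minutes layover in Calgary → 11:56 PM UTC.
Add 6 hours 15 minutes leg 3 → 6:11 AM UTC (Jan 22).
Add 1 hour 30 minutes layover in Kathmandu → 7:41 AM UTC.
Add 10 hours and 26 minutes leg 4 → 6:07 PM UTC.
Westreach is UTC+12:00, so local arrival = 6:07 PM + 12:00 = 6:07 AM on Jan 23.

6:07 AM on January 23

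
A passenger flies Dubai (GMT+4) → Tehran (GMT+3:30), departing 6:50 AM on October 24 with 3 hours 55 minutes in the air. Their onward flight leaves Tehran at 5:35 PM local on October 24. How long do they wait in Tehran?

Convert departure to UTC: 6:50 AM − 4:00 = 2:50 AM UTC on Oct 24.
Add 3 hours and 55 minutes flight time → 6:45 AM UTC.
Tehran is UTC+3:30, so local arrival = 6:45 AM + 3:30 = 10:15 AM on Oct 24.
Layover = 5:35 PM − 10:15 AM = 7 hours 20 minutes.

7 hours 20 minutes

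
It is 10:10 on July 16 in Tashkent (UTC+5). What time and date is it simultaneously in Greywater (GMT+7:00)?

12:10 on July 16

In UTC: 10:10 − 5:00 = 05:10 on Jul 16.
Greywater is UTC+7:00: 05:10 + 7:00 = 12:10 on Jul 16.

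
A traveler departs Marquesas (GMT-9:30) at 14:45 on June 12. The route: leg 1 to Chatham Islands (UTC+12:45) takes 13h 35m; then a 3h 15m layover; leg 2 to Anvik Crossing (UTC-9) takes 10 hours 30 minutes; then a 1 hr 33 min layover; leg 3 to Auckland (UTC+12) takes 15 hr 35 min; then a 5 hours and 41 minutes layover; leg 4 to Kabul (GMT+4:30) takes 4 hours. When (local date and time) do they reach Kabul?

10:54 on June 15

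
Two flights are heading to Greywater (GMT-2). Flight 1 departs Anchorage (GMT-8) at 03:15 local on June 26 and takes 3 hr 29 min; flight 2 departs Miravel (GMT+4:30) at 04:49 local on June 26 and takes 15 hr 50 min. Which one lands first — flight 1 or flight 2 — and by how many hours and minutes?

Flight 1 in UTC: 03:15 + 8:00 = 11:15 on Jun 26.
+3 hours and 29 minutes → arrive 14:44 UTC on Jun 26.
Flight 2 in UTC: 04:49 − 4:30 = 00:19 on Jun 26.
+15 hours 50 minutes → arrive 16:09 UTC on Jun 26.
Flight 1 lands earlier by 1 hour 25 minutes.

the first, by 1 hour 25 minutes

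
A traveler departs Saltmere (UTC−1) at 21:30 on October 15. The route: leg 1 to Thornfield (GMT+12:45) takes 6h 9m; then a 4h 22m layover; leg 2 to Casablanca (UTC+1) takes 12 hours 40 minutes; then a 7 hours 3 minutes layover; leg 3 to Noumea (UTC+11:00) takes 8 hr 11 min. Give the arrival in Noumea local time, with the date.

23:55 on October 17

Convert departure to UTC: 21:30 + 1:00 = 22:30 UTC on Oct 15.
Add 6 hours 9 minutes leg 1 → 04:39 UTC (Oct 16).
Add 4 hours 22 minutes layover in Thornfield → 09:01 UTC.
Add 12 hours 40 minutes leg 2 → 21:41 UTC.
Add 7 hours 3 minutes layover in Casablanca → 04:44 UTC (Oct 17).
Add 8 hours 11 minutes leg 3 → 12:55 UTC.
Noumea is UTC+11:00, so local arrival = 12:55 + 11:00 = 23:55 on Oct 17.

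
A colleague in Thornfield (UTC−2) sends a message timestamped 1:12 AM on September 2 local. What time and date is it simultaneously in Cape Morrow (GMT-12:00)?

3:12 PM on September 1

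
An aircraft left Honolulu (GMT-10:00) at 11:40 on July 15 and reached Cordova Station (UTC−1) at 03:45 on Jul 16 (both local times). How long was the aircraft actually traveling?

7 hours 5 minutes

Cordova Station is 9:00 ahead of Honolulu.
Clock-face elapsed time (ignoring zones) is 16 hours 5 minutes.
Actual elapsed = 16 hours 5 minutes − 9:00 = 7 hours 5 minutes.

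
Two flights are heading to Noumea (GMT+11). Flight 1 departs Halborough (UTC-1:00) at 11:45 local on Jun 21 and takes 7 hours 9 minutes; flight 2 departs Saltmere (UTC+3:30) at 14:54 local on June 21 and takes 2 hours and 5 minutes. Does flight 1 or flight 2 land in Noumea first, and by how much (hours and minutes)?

Flight 1 in UTC: 11:45 + 1:00 = 12:45 on Jun 21.
+7 hours and 9 minutes → arrive 19:54 UTC on Jun 21.
Flight 2 in UTC: 14:54 − 3:30 = 11:24 on Jun 21.
+2 hours 5 minutes → arrive 13:29 UTC on Jun 21.
Flight 2 lands earlier by 6 hours 25 minutes.

the second, by 6 hours 25 minutes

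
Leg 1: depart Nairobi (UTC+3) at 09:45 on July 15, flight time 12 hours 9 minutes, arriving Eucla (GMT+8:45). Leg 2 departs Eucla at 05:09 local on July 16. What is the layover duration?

Convert departure to UTC: 09:45 − 3:00 = 06:45 UTC on Jul 15.
Add 12 hours 9 minutes flight time → 18:54 UTC.
Eucla is UTC+8:45, so local arrival = 18:54 + 8:45 = 03:39 on Jul 16.
Layover = 05:09 − 03:39 = 1 hour 30 minutes.

1 hour 30 minutes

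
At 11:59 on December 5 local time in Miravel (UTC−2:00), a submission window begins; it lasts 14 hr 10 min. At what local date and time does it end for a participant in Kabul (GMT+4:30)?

Convert start to UTC: 11:59 + 2:00 = 13:59 UTC on Dec 5.
Add 14 hours and 10 minutes duration → 04:09 UTC (Dec 6).
Kabul is UTC+4:30, so local end time = 04:09 + 4:30 = 08:39 on Dec 6.

08:39 on Dec 6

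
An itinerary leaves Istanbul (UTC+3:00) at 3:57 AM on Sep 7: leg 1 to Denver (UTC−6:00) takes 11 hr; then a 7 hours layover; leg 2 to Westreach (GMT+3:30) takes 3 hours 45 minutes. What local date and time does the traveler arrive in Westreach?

2:12 AM on Sep 8

Convert departure to UTC: 3:57 AM − 3:00 = 12:57 AM UTC on Sep 7.
Add 11 hours leg 1 → 11:57 AM UTC.
Add 7 hours layover in Denver → 6:57 PM UTC.
Add 3 hours and 45 minutes leg 2 → 10:42 PM UTC.
Westreach is UTC+3:30, so local arrival = 10:42 PM + 3:30 = 2:12 AM on Sep 8.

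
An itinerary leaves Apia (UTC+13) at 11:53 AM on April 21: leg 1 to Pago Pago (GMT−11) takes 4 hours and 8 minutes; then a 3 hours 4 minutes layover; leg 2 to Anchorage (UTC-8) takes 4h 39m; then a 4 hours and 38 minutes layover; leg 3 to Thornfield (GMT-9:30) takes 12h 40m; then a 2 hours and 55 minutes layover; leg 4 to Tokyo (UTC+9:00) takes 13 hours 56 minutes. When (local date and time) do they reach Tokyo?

5:53 AM on Apr 23

Convert departure to UTC: 11:53 AM − 13:00 = 10:53 PM UTC on Apr 20.
Add 4 hours 8 minutes leg 1 → 3:01 AM UTC (Apr 21).
Add 3 hours and 4 minutes layover in Pago Pago → 6:05 AM UTC.
Add 4 hours 39 minutes leg 2 → 10:44 AM UTC.
Add 4 hours and 38 minutes layover in Anchorage → 3:22 PM UTC.
Add 12 hours and 40 minutes leg 3 → 4:02 AM UTC (Apr 22).
Add 2 hours 55 minutes layover in Thornfield → 6:57 AM UTC.
Add 13 hours and 56 minutes leg 4 → 8:53 PM UTC.
Tokyo is UTC+9:00, so local arrival = 8:53 PM + 9:00 = 5:53 AM on Apr 23.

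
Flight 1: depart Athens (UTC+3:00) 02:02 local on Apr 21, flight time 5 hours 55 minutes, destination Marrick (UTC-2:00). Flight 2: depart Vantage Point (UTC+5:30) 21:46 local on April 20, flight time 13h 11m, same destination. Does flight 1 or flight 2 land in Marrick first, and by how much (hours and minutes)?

the first, by 30 minutes

Flight 1 in UTC: 02:02 − 3:00 = 23:02 on Apr 20.
+5 hours 55 minutes → arrive 04:57 UTC on Apr 21.
Flight 2 in UTC: 21:46 − 5:30 = 16:16 on Apr 20.
+13 hours 11 minutes → arrive 05:27 UTC on Apr 21.
Flight 1 lands earlier by 30 minutes.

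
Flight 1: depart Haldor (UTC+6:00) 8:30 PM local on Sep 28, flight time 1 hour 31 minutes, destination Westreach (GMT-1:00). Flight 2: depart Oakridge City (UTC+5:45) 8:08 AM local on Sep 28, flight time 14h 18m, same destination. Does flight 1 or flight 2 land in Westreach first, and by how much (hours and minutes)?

the first, by 40 minutes

Flight 1 in UTC: 8:30 PM − 6:00 = 2:30 PM on Sep 28.
+1 hour 31 minutes → arrive 4:01 PM UTC on Sep 28.
Flight 2 in UTC: 8:08 AM − 5:45 = 2:23 AM on Sep 28.
+14 hours 18 minutes → arrive 4:41 PM UTC on Sep 28.
Flight 1 lands earlier by 40 minutes.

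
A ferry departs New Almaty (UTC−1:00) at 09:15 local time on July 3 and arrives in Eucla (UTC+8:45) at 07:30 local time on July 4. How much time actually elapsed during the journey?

12 hours 30 minutes

Departure in UTC: 09:15 + 1:00 = 10:15 on Jul 3.
Arrival in UTC: 07:30 − 8:45 = 22:45 on Jul 3.
Elapsed = 22:45 − 10:15 = 12 hours 30 minutes.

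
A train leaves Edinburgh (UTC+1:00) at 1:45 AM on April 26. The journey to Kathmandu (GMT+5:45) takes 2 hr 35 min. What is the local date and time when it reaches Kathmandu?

9:05 AM on April 26

Convert departure to UTC: 1:45 AM − 1:00 = 12:45 AM UTC on Apr 26.
Add 2 hours and 35 minutes travel time → 3:20 AM UTC.
Kathmandu is UTC+5:45, so local arrival = 3:20 AM + 5:45 = 9:05 AM on Apr 26.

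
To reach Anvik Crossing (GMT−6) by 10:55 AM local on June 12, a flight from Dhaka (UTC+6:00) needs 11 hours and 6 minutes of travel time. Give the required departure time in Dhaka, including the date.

11:49 AM on June 12

Target arrival in UTC: 10:55 AM + 6:00 = 4:55 PM on Jun 12.
Subtract 11 hours and 6 minutes → departure 5:49 AM UTC on Jun 12.
Dhaka is UTC+6:00: 5:49 AM + 6:00 = 11:49 AM on Jun 12.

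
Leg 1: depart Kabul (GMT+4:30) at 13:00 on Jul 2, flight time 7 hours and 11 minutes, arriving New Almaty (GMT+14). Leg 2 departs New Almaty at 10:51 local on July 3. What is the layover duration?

5 hours 10 minutes

Convert departure to UTC: 13:00 − 4:30 = 08:30 UTC on Jul 2.
Add 7 hours and 11 minutes flight time → 15:41 UTC.
New Almaty is UTC+14:00, so local arrival = 15:41 + 14:00 = 05:41 on Jul 3.
Layover = 10:51 − 05:41 = 5 hours 10 minutes.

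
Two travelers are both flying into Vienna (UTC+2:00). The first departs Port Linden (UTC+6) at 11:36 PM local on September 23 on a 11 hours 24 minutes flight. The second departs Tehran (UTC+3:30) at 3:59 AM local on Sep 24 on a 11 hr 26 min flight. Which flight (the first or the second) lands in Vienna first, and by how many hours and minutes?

Flight 1 in UTC: 11:36 PM − 6:00 = 5:36 PM on Sep 23.
+11 hours 24 minutes → arrive 5:00 AM UTC on Sep 24.
Flight 2 in UTC: 3:59 AM − 3:30 = 12:29 AM on Sep 24.
+11 hours and 26 minutes → arrive 11:55 AM UTC on Sep 24.
Flight 1 lands earlier by 6 hours 55 minutes.

the first, by 6 hours 55 minutes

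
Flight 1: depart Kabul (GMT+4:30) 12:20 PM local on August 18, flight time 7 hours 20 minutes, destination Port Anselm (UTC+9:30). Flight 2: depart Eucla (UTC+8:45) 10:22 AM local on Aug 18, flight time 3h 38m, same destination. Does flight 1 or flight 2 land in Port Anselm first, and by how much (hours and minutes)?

the second, by 9 hours 55 minutes

Flight 1 in UTC: 12:20 PM − 4:30 = 7:50 AM on Aug 18.
+7 hours 20 minutes → arrive 3:10 PM UTC on Aug 18.
Flight 2 in UTC: 10:22 AM − 8:45 = 1:37 AM on Aug 18.
+3 hours 38 minutes → arrive 5:15 AM UTC on Aug 18.
Flight 2 lands earlier by 9 hours 55 minutes.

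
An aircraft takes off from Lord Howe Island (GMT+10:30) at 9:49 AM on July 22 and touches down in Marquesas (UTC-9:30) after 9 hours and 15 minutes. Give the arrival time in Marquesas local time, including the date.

11:04 PM on July 21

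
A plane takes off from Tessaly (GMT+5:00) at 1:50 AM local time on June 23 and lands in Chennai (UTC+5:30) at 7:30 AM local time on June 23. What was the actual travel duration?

5 hours 10 minutes

Departure in UTC: 1:50 AM − 5:00 = 8:50 PM on Jun 22.
Arrival in UTC: 7:30 AM − 5:30 = 2:00 AM on Jun 23.
Elapsed = 2:00 AM − 8:50 PM (+1 day) = 5 hours 10 minutes.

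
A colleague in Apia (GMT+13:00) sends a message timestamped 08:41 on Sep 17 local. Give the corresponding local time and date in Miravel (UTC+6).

In UTC: 08:41 − 13:00 = 19:41 on Sep 16.
Miravel is UTC+6:00: 19:41 + 6:00 = 01:41 on Sep 17.

01:41 on September 17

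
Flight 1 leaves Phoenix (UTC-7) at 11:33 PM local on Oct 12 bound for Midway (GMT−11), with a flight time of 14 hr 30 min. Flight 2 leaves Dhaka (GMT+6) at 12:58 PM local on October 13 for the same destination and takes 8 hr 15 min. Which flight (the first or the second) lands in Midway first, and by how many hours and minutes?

Flight 1 in UTC: 11:33 PM + 7:00 = 6:33 AM on Oct 13.
+14 hours 30 minutes → arrive 9:03 PM UTC on Oct 13.
Flight 2 in UTC: 12:58 PM − 6:00 = 6:58 AM on Oct 13.
+8 hours and 15 minutes → arrive 3:13 PM UTC on Oct 13.
Flight 2 lands earlier by 5 hours 50 minutes.

the second, by 5 hours 50 minutes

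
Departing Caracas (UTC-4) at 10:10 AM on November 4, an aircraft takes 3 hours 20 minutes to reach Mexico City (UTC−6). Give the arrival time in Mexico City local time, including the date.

Convert departure to UTC: 10:10 AM + 4:00 = 2:10 PM UTC on Nov 4.
Add 3 hours 20 minutes travel time → 5:30 PM UTC.
Mexico City is UTC−6:00, so local arrival = 5:30 PM − 6:00 = 11:30 AM on Nov 4.

11:30 AM on Nov 4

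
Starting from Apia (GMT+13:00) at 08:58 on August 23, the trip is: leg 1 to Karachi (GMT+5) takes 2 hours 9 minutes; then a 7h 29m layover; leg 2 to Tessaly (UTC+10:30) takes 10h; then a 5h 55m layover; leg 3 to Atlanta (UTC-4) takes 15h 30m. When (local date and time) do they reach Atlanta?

Convert departure to UTC: 08:58 − 13:00 = 19:58 UTC on Aug 22.
Add 2 hours and 9 minutes leg 1 → 22:07 UTC.
Add 7 hours and 29 minutes layover in Karachi → 05:36 UTC (Aug 23).
Add 10 hours leg 2 → 15:36 UTC.
Add 5 hours and 55 minutes layover in Tessaly → 21:31 UTC.
Add 15 hours 30 minutes leg 3 → 13:01 UTC (Aug 24).
Atlanta is UTC−4:00, so local arrival = 13:01 − 4:00 = 09:01 on Aug 24.

09:01 on August 24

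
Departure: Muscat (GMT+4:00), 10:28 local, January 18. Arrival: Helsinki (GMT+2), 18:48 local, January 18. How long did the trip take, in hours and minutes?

Departure in UTC: 10:28 − 4:00 = 06:28 on Jan 18.
Arrival in UTC: 18:48 − 2:00 = 16:48 on Jan 18.
Elapsed = 16:48 − 06:28 = 10 hours 20 minutes.

10 hours 20 minutes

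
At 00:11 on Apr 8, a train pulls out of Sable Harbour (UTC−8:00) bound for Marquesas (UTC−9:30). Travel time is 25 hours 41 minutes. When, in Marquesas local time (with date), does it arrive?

00:22 on Apr 9

Convert departure to UTC: 00:11 + 8:00 = 08:11 UTC on Apr 8.
Add 25 hours 41 minutes travel time → 09:52 UTC (Apr 9).
Marquesas is UTC−9:30, so local arrival = 09:52 − 9:30 = 00:22 on Apr 9.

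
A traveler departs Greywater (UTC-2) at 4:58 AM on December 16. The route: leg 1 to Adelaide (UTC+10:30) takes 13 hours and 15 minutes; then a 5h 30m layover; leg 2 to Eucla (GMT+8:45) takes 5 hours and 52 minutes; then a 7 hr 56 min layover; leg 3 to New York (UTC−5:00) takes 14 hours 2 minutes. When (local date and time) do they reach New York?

12:33 AM on Dec 18

Convert departure to UTC: 4:58 AM + 2:00 = 6:58 AM UTC on Dec 16.
Add 13 hours and 15 minutes leg 1 → 8:13 PM UTC.
Add 5 hours 30 minutes layover in Adelaide → 1:43 AM UTC (Dec 17).
Add 5 hours and 52 minutes leg 2 → 7:35 AM UTC.
Add 7 hours 56 minutes layover in Eucla → 3:31 PM UTC.
Add 14 hours 2 minutes leg 3 → 5:33 AM UTC (Dec 18).
New York is UTC−5:00, so local arrival = 5:33 AM − 5:00 = 12:33 AM on Dec 18.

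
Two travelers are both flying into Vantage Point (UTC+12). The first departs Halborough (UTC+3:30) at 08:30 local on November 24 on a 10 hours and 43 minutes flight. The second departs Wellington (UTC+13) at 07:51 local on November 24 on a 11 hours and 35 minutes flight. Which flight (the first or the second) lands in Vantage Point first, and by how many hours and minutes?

the second, by 9 hours 17 minutes

Flight 1 in UTC: 08:30 − 3:30 = 05:00 on Nov 24.
+10 hours and 43 minutes → arrive 15:43 UTC on Nov 24.
Flight 2 in UTC: 07:51 − 13:00 = 18:51 on Nov 23.
+11 hours and 35 minutes → arrive 06:26 UTC on Nov 24.
Flight 2 lands earlier by 9 hours 17 minutes.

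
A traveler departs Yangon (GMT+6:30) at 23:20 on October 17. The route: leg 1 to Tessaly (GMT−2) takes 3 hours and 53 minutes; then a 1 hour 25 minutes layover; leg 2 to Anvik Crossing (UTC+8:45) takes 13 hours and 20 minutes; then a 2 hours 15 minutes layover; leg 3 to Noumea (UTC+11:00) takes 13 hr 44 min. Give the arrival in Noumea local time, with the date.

Convert departure to UTC: 23:20 − 6:30 = 16:50 UTC on Oct 17.
Add 3 hours and 53 minutes leg 1 → 20:43 UTC.
Add 1 hour and 25 minutes layover in Tessaly → 22:08 UTC.
Add 13 hours and 20 minutes leg 2 → 11:28 UTC (Oct 18).
Add 2 hours and 15 minutes layover in Anvik Crossing → 13:43 UTC.
Add 13 hours 44 minutes leg 3 → 03:27 UTC (Oct 19).
Noumea is UTC+11:00, so local arrival = 03:27 + 11:00 = 14:27 on Oct 19.

14:27 on October 19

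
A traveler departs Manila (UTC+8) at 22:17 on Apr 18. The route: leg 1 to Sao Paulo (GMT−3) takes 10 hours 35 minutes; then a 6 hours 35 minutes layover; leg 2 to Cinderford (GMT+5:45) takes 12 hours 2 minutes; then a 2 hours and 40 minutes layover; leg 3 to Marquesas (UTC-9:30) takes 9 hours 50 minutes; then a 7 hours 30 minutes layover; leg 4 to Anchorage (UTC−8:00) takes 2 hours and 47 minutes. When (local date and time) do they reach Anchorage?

10:16 on April 20

Convert departure to UTC: 22:17 − 8:00 = 14:17 UTC on Apr 18.
Add 10 hours and 35 minutes leg 1 → 00:52 UTC (Apr 19).
Add 6 hours and 35 minutes layover in Sao Paulo → 07:27 UTC.
Add 12 hours 2 minutes leg 2 → 19:29 UTC.
Add 2 hours and 40 minutes layover in Cinderford → 22:09 UTC.
Add 9 hours 50 minutes leg 3 → 07:59 UTC (Apr 20).
Add 7 hours and 30 minutes layover in Marquesas → 15:29 UTC.
Add 2 hours 47 minutes leg 4 → 18:16 UTC.
Anchorage is UTC−8:00, so local arrival = 18:16 − 8:00 = 10:16 on Apr 20.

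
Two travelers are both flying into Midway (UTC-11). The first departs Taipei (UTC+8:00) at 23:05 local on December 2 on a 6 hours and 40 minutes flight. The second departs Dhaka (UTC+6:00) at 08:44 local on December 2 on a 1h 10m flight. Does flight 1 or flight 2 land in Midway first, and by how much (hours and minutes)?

the second, by 17 hours 51 minutes

Flight 1 in UTC: 23:05 − 8:00 = 15:05 on Dec 2.
+6 hours 40 minutes → arrive 21:45 UTC on Dec 2.
Flight 2 in UTC: 08:44 − 6:00 = 02:44 on Dec 2.
+1 hour and 10 minutes → arrive 03:54 UTC on Dec 2.
Flight 2 lands earlier by 17 hours 51 minutes.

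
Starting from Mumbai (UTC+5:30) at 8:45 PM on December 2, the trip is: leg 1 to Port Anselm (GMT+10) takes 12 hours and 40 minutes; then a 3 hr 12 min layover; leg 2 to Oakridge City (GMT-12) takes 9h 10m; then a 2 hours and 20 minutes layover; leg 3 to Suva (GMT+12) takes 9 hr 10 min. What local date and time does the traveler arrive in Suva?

3:47 PM on Dec 4

Convert departure to UTC: 8:45 PM − 5:30 = 3:15 PM UTC on Dec 2.
Add 12 hours and 40 minutes leg 1 → 3:55 AM UTC (Dec 3).
Add 3 hours and 12 minutes layover in Port Anselm → 7:07 AM UTC.
Add 9 hours 10 minutes leg 2 → 4:17 PM UTC.
Add 2 hours 20 minutes layover in Oakridge City → 6:37 PM UTC.
Add 9 hours 10 minutes leg 3 → 3:47 AM UTC (Dec 4).
Suva is UTC+12:00, so local arrival = 3:47 AM + 12:00 = 3:47 PM on Dec 4.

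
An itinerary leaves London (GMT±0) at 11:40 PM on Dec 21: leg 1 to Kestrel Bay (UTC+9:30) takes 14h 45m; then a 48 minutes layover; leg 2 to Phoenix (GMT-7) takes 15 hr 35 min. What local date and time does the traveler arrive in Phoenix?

London is at UTC+0, so departure is already 11:40 PM UTC on Dec 21.
Add 14 hours and 45 minutes leg 1 → 2:25 PM UTC (Dec 22).
Add 48 minutes layover in Kestrel Bay → 3:13 PM UTC.
Add 15 hours and 35 minutes leg 2 → 6:48 AM UTC (Dec 23).
Phoenix is UTC−7:00, so local arrival = 6:48 AM − 7:00 = 11:48 PM on Dec 22.

11:48 PM on Dec 22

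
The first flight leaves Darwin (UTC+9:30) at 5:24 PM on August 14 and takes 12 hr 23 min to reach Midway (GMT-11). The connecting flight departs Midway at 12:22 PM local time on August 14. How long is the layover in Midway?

3 hours 5 minutes

Convert departure to UTC: 5:24 PM − 9:30 = 7:54 AM UTC on Aug 14.
Add 12 hours 23 minutes flight time → 8:17 PM UTC.
Midway is UTC−11:00, so local arrival = 8:17 PM − 11:00 = 9:17 AM on Aug 14.
Layover = 12:22 PM − 9:17 AM = 3 hours 5 minutes.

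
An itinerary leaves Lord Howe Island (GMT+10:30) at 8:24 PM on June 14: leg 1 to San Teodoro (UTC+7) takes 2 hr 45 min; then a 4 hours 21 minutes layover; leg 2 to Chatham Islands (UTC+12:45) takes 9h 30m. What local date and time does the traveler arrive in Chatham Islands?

3:15 PM on June 15

Convert departure to UTC: 8:24 PM − 10:30 = 9:54 AM UTC on Jun 14.
Add 2 hours 45 minutes leg 1 → 12:39 PM UTC.
Add 4 hours and 21 minutes layover in San Teodoro → 5:00 PM UTC.
Add 9 hours and 30 minutes leg 2 → 2:30 AM UTC (Jun 15).
Chatham Islands is UTC+12:45, so local arrival = 2:30 AM + 12:45 = 3:15 PM on Jun 15.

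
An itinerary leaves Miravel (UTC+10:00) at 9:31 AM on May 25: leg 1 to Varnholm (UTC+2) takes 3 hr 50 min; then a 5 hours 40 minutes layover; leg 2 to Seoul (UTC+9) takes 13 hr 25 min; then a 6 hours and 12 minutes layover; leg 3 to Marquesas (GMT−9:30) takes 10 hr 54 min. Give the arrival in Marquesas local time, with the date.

Convert departure to UTC: 9:31 AM − 10:00 = 11:31 PM UTC on May 24.
Add 3 hours 50 minutes leg 1 → 3:21 AM UTC (May 25).
Add 5 hours 40 minutes layover in Varnholm → 9:01 AM UTC.
Add 13 hours and 25 minutes leg 2 → 10:26 PM UTC.
Add 6 hours and 12 minutes layover in Seoul → 4:38 AM UTC (May 26).
Add 10 hours and 54 minutes leg 3 → 3:32 PM UTC.
Marquesas is UTC−9:30, so local arrival = 3:32 PM − 9:30 = 6:02 AM on May 26.

6:02 AM on May 26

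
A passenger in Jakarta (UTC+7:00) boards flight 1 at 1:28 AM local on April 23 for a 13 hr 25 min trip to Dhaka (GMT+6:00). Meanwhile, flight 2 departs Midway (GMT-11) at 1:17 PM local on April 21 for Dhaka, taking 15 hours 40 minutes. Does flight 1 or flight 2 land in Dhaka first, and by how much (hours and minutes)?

the second, by 15 hours 56 minutes

Flight 1 in UTC: 1:28 AM − 7:00 = 6:28 PM on Apr 22.
+13 hours and 25 minutes → arrive 7:53 AM UTC on Apr 23.
Flight 2 in UTC: 1:17 PM + 11:00 = 12:17 AM on Apr 22.
+15 hours 40 minutes → arrive 3:57 PM UTC on Apr 22.
Flight 2 lands earlier by 15 hours 56 minutes.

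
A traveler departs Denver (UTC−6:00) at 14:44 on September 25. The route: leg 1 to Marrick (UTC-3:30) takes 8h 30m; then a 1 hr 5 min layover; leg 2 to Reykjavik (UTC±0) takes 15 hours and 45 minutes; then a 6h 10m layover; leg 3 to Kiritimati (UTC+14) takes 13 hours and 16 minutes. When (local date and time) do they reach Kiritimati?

Convert departure to UTC: 14:44 + 6:00 = 20:44 UTC on Sep 25.
Add 8 hours and 30 minutes leg 1 → 05:14 UTC (Sep 26).
Add 1 hour 5 minutes layover in Marrick → 06:19 UTC.
Add 15 hours and 45 minutes leg 2 → 22:04 UTC.
Add 6 hours 10 minutes layover in Reykjavik → 04:14 UTC (Sep 27).
Add 13 hours and 16 minutes leg 3 → 17:30 UTC.
Kiritimati is UTC+14:00, so local arrival = 17:30 + 14:00 = 07:30 on Sep 28.

07:30 on Sep 28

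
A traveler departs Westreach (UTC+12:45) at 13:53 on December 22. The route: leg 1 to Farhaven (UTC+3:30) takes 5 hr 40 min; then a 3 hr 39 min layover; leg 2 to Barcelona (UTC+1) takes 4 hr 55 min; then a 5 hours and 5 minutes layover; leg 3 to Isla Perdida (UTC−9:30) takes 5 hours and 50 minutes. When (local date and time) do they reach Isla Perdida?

Convert departure to UTC: 13:53 − 12:45 = 01:08 UTC on Dec 22.
Add 5 hours 40 minutes leg 1 → 06:48 UTC.
Add 3 hours and 39 minutes layover in Farhaven → 10:27 UTC.
Add 4 hours and 55 minutes leg 2 → 15:22 UTC.
Add 5 hours 5 minutes layover in Barcelona → 20:27 UTC.
Add 5 hours 50 minutes leg 3 → 02:17 UTC (Dec 23).
Isla Perdida is UTC−9:30, so local arrival = 02:17 − 9:30 = 16:47 on Dec 22.

16:47 on December 22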